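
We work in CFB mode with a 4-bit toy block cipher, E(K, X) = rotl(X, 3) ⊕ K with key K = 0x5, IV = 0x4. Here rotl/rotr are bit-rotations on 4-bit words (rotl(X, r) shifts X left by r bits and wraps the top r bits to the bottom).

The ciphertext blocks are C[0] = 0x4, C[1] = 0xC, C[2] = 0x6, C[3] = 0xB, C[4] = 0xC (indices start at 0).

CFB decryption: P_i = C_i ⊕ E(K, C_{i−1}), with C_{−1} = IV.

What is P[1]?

P[1]: E(K, 0x4) = 0x7; 0xC ⊕ 0x7 = 0xB.

P[1] = 0xB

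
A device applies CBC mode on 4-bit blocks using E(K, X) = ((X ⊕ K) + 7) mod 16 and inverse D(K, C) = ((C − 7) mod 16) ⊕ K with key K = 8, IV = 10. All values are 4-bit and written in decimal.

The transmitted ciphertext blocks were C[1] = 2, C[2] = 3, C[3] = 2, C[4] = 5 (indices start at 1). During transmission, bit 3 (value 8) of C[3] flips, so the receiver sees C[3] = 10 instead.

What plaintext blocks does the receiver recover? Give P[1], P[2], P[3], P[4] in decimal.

P[1] = 9, P[2] = 6, P[3] = 8, P[4] = 12

CBC decryption: P_i = D(K, C_i) ⊕ C_{i−1}, with C_{0} = IV.
Only C[3] changed, to 10. In CBC, a change in C_i garbles P_i and flips the same bit in P_{i+1}. Decrypting the received ciphertext:
P[1]: D(K, 2) = 3; 3 ⊕ 10 = 9.
P[2]: D(K, 3) = 4; 4 ⊕ 2 = 6.
P[3]: D(K, 10) = 11; 11 ⊕ 3 = 8.
P[4]: D(K, 5) = 6; 6 ⊕ 10 = 12.
Blocks that differ from the original plaintext: P[3], P[4].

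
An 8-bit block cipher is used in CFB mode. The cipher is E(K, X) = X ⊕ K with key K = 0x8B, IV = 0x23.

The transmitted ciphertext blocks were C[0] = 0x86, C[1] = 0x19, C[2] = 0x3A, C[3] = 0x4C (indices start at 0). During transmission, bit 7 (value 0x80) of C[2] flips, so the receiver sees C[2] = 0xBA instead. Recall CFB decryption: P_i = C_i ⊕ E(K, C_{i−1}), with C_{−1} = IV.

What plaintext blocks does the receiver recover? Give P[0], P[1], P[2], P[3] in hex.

Only C[2] changed, to 0xBA. In CFB, a change in C_i flips the same bit in P_i and garbles P_{i+1}. Decrypting the received ciphertext:
P[0]: E(K, 0x23) = 0xA8; 0x86 ⊕ 0xA8 = 0x2E.
P[1]: E(K, 0x86) = 0x0D; 0x19 ⊕ 0x0D = 0x14.
P[2]: E(K, 0x19) = 0x92; 0xBA ⊕ 0x92 = 0x28.
P[3]: E(K, 0xBA) = 0x31; 0x4C ⊕ 0x31 = 0x7D.
Blocks that differ from the original plaintext: P[2], P[3].

P[0] = 0x2E, P[1] = 0x14, P[2] = 0x28, P[3] = 0x7D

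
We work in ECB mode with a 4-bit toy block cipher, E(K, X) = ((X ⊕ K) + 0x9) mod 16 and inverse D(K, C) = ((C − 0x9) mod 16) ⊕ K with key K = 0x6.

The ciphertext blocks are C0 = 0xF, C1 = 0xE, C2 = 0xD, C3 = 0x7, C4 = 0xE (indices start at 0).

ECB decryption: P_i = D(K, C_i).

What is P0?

P0 = 0x0

P0: D(K, 0xF) = 0x0.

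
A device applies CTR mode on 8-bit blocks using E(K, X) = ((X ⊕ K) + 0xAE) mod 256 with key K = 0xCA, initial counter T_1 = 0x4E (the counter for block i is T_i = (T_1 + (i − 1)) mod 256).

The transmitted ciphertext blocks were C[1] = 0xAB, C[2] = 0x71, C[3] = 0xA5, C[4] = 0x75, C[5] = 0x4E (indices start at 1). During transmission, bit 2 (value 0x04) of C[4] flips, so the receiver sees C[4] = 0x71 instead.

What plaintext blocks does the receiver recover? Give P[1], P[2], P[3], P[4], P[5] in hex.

CTR decryption: S_i = E(K, T_i) where T_i is the counter for block i; P_i = C_i ⊕ S_i.
Only C[4] changed, to 0x71. In CTR, a change in C_i flips the same bit in P_i only; the keystream is unaffected. Decrypting the received ciphertext:
P[1]: T = 0x4E, S = E(K, T) = 0x32; 0xAB ⊕ 0x32 = 0x99.
P[2]: T = 0x4F, S = E(K, T) = 0x33; 0x71 ⊕ 0x33 = 0x42.
P[3]: T = 0x50, S = E(K, T) = 0x48; 0xA5 ⊕ 0x48 = 0xED.
P[4]: T = 0x51, S = E(K, T) = 0x49; 0x71 ⊕ 0x49 = 0x38.
P[5]: T = 0x52, S = E(K, T) = 0x46; 0x4E ⊕ 0x46 = 0x08.
Blocks that differ from the original plaintext: P[4].

P[1] = 0x99, P[2] = 0x42, P[3] = 0xED, P[4] = 0x38, P[5] = 0x08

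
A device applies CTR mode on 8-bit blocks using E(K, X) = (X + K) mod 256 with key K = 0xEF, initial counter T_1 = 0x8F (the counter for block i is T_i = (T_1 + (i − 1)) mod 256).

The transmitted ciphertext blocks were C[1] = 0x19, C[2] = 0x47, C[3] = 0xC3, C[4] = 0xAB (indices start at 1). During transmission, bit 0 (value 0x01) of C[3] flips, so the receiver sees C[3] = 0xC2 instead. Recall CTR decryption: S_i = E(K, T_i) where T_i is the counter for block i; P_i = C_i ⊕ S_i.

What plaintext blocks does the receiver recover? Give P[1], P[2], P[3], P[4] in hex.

Only C[3] changed, to 0xC2. In CTR, a change in C_i flips the same bit in P_i only; the keystream is unaffected. Decrypting the received ciphertext:
P[1]: T = 0x8F, S = E(K, T) = 0x7E; 0x19 ⊕ 0x7E = 0x67.
P[2]: T = 0x90, S = E(K, T) = 0x7F; 0x47 ⊕ 0x7F = 0x38.
P[3]: T = 0x91, S = E(K, T) = 0x80; 0xC2 ⊕ 0x80 = 0x42.
P[4]: T = 0x92, S = E(K, T) = 0x81; 0xAB ⊕ 0x81 = 0x2A.
Blocks that differ from the original plaintext: P[3].

P[1] = 0x67, P[2] = 0x38, P[3] = 0x42, P[4] = 0x2A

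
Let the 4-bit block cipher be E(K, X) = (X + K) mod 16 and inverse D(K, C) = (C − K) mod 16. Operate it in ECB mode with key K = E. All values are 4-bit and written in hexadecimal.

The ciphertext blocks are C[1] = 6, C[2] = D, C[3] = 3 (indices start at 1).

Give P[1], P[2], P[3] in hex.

P[1] = 8, P[2] = F, P[3] = 5

ECB decryption: P_i = D(K, C_i).
P[1]: D(K, 6) = 8.
P[2]: D(K, D) = F.
P[3]: D(K, 3) = 5.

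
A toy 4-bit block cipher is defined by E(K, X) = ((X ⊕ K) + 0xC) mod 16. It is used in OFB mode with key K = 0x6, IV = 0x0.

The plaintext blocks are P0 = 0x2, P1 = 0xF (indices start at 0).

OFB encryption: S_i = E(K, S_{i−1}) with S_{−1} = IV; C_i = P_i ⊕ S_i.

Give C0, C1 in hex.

C0: S = E(K, 0x0) = 0x2; 0x2 ⊕ 0x2 = 0x0.
C1: S = E(K, 0x2) = 0x0; 0xF ⊕ 0x0 = 0xF.

C0 = 0x0, C1 = 0xF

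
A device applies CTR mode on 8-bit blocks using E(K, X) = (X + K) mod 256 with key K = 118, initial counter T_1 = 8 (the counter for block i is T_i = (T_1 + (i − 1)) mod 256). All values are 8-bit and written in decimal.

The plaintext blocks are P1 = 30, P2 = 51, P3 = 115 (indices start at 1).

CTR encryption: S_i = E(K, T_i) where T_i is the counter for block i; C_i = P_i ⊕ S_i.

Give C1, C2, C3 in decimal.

C1: T = 8, S = E(K, T) = 126; 30 ⊕ 126 = 96.
C2: T = 9, S = E(K, T) = 127; 51 ⊕ 127 = 76.
C3: T = 10, S = E(K, T) = 128; 115 ⊕ 128 = 243.

C1 = 96, C2 = 76, C3 = 243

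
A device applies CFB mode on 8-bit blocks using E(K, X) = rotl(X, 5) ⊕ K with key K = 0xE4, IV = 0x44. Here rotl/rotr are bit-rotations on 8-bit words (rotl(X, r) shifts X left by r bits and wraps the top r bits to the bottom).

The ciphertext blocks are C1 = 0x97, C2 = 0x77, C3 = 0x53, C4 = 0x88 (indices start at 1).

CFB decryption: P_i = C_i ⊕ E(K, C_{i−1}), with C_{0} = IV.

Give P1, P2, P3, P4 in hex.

P1 = 0xFB, P2 = 0x61, P3 = 0x59, P4 = 0x06

P1: E(K, 0x44) = 0x6C; 0x97 ⊕ 0x6C = 0xFB.
P2: E(K, 0x97) = 0x16; 0x77 ⊕ 0x16 = 0x61.
P3: E(K, 0x77) = 0x0A; 0x53 ⊕ 0x0A = 0x59.
P4: E(K, 0x53) = 0x8E; 0x88 ⊕ 0x8E = 0x06.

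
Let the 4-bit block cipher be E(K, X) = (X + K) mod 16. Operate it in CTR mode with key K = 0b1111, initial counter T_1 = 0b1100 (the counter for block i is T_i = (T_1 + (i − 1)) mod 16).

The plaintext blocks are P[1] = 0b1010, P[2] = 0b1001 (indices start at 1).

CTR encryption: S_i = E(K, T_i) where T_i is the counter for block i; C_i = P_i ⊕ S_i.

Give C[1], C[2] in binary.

C[1] = 0b0001, C[2] = 0b0101

C[1]: T = 0b1100, S = E(K, T) = 0b1011; 0b1010 ⊕ 0b1011 = 0b0001.
C[2]: T = 0b1101, S = E(K, T) = 0b1100; 0b1001 ⊕ 0b1100 = 0b0101.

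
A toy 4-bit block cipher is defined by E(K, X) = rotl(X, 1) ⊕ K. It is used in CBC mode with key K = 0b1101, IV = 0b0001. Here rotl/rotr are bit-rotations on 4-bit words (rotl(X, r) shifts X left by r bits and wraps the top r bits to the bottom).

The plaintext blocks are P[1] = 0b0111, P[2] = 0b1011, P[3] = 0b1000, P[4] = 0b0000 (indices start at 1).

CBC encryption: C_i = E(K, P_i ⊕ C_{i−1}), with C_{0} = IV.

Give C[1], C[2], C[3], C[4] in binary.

C[1]: P[1] ⊕ 0b0001 = 0b0110; E(K, 0b0110) = 0b0001.
C[2]: P[2] ⊕ 0b0001 = 0b1010; E(K, 0b1010) = 0b1000.
C[3]: P[3] ⊕ 0b1000 = 0b0000; E(K, 0b0000) = 0b1101.
C[4]: P[4] ⊕ 0b1101 = 0b1101; E(K, 0b1101) = 0b0110.

C[1] = 0b0001, C[2] = 0b1000, C[3] = 0b1101, C[4] = 0b0110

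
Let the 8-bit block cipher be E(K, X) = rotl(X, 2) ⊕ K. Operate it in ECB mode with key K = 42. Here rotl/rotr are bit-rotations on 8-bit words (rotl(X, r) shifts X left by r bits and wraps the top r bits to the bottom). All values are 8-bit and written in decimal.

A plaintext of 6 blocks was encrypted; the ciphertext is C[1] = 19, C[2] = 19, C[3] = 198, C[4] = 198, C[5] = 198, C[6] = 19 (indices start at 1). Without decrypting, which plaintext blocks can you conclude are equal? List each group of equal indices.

P[1] = P[2] = P[6]; P[3] = P[4] = P[5]

ECB encrypts each block independently with the same key, so equal ciphertext blocks imply equal plaintext blocks.
C[1] = C[2] = C[6] = 19, so P[1] = P[2] = P[6].
C[3] = C[4] = C[5] = 198, so P[3] = P[4] = P[5].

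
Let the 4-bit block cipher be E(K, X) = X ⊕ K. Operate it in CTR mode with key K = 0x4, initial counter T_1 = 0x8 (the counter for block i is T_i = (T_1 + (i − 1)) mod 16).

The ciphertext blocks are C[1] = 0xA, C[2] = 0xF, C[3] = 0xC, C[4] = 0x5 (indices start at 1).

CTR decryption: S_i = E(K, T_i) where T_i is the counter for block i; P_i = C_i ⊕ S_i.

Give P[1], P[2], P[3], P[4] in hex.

P[1]: T = 0x8, S = E(K, T) = 0xC; 0xA ⊕ 0xC = 0x6.
P[2]: T = 0x9, S = E(K, T) = 0xD; 0xF ⊕ 0xD = 0x2.
P[3]: T = 0xA, S = E(K, T) = 0xE; 0xC ⊕ 0xE = 0x2.
P[4]: T = 0xB, S = E(K, T) = 0xF; 0x5 ⊕ 0xF = 0xA.

P[1] = 0x6, P[2] = 0x2, P[3] = 0x2, P[4] = 0xA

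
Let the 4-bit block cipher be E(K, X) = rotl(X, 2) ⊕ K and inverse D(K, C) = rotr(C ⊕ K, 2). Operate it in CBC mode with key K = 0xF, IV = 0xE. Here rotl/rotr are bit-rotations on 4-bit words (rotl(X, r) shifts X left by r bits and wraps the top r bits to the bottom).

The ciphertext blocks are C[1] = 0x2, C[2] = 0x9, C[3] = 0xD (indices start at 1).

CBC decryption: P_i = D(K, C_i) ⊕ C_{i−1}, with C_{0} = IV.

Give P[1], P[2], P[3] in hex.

P[1]: D(K, 0x2) = 0x7; 0x7 ⊕ 0xE = 0x9.
P[2]: D(K, 0x9) = 0x9; 0x9 ⊕ 0x2 = 0xB.
P[3]: D(K, 0xD) = 0x8; 0x8 ⊕ 0x9 = 0x1.

P[1] = 0x9, P[2] = 0xB, P[3] = 0x1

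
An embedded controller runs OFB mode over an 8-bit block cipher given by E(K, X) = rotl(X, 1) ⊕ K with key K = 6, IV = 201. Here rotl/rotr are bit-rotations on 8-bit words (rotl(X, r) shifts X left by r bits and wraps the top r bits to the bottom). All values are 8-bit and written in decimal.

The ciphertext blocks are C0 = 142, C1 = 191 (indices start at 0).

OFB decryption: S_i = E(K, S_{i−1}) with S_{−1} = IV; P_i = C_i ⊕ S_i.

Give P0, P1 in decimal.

P0: S = E(K, 201) = 149; 142 ⊕ 149 = 27.
P1: S = E(K, 149) = 45; 191 ⊕ 45 = 146.

P0 = 27, P1 = 146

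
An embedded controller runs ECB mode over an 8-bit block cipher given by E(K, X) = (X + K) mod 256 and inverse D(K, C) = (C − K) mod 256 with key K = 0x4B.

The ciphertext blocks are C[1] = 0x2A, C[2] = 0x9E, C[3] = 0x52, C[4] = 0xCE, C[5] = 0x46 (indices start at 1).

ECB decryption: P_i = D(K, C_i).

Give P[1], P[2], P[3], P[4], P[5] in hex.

P[1] = 0xDF, P[2] = 0x53, P[3] = 0x07, P[4] = 0x83, P[5] = 0xFB

P[1]: D(K, 0x2A) = 0xDF.
P[2]: D(K, 0x9E) = 0x53.
P[3]: D(K, 0x52) = 0x07.
P[4]: D(K, 0xCE) = 0x83.
P[5]: D(K, 0x46) = 0xFB.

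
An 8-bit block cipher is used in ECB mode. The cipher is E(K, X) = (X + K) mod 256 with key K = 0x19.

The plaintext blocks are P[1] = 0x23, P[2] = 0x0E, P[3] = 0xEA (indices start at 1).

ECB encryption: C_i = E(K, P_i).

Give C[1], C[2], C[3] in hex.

C[1]: E(K, 0x23) = 0x3C.
C[2]: E(K, 0x0E) = 0x27.
C[3]: E(K, 0xEA) = 0x03.

C[1] = 0x3C, C[2] = 0x27, C[3] = 0x03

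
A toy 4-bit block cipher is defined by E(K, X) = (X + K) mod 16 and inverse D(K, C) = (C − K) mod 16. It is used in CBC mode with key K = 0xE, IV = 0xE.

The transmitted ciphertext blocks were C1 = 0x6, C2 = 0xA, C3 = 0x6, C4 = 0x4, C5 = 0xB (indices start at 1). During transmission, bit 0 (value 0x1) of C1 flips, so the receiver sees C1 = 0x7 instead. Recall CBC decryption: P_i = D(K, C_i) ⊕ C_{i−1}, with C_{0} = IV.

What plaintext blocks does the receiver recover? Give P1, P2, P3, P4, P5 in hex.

Only C1 changed, to 0x7. In CBC, a change in C_i garbles P_i and flips the same bit in P_{i+1}. Decrypting the received ciphertext:
P1: D(K, 0x7) = 0x9; 0x9 ⊕ 0xE = 0x7.
P2: D(K, 0xA) = 0xC; 0xC ⊕ 0x7 = 0xB.
P3: D(K, 0x6) = 0x8; 0x8 ⊕ 0xA = 0x2.
P4: D(K, 0x4) = 0x6; 0x6 ⊕ 0x6 = 0x0.
P5: D(K, 0xB) = 0xD; 0xD ⊕ 0x4 = 0x9.
Blocks that differ from the original plaintext: P1, P2.

P1 = 0x7, P2 = 0xB, P3 = 0x2, P4 = 0x0, P5 = 0x9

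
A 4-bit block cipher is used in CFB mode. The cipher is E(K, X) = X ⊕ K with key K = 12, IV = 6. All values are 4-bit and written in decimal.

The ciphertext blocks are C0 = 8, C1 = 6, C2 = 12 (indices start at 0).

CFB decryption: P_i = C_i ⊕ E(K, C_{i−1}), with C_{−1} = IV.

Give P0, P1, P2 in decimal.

P0 = 2, P1 = 2, P2 = 6

P0: E(K, 6) = 10; 8 ⊕ 10 = 2.
P1: E(K, 8) = 4; 6 ⊕ 4 = 2.
P2: E(K, 6) = 10; 12 ⊕ 10 = 6.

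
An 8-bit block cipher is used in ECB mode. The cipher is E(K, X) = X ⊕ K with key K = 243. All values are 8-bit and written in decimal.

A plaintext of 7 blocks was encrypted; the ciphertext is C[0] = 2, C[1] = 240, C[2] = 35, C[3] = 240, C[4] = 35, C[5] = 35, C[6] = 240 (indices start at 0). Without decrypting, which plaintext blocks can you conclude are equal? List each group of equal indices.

P[1] = P[3] = P[6]; P[2] = P[4] = P[5]

ECB encrypts each block independently with the same key, so equal ciphertext blocks imply equal plaintext blocks.
C[1] = C[3] = C[6] = 240, so P[1] = P[3] = P[6].
C[2] = C[4] = C[5] = 35, so P[2] = P[4] = P[5].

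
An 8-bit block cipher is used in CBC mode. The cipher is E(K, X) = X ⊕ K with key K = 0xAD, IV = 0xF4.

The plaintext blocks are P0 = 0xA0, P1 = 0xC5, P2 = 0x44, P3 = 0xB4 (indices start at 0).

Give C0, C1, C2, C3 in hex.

C0 = 0xF9, C1 = 0x91, C2 = 0x78, C3 = 0x61

CBC encryption: C_i = E(K, P_i ⊕ C_{i−1}), with C_{−1} = IV.
C0: P0 ⊕ 0xF4 = 0x54; E(K, 0x54) = 0xF9.
C1: P1 ⊕ 0xF9 = 0x3C; E(K, 0x3C) = 0x91.
C2: P2 ⊕ 0x91 = 0xD5; E(K, 0xD5) = 0x78.
C3: P3 ⊕ 0x78 = 0xCC; E(K, 0xCC) = 0x61.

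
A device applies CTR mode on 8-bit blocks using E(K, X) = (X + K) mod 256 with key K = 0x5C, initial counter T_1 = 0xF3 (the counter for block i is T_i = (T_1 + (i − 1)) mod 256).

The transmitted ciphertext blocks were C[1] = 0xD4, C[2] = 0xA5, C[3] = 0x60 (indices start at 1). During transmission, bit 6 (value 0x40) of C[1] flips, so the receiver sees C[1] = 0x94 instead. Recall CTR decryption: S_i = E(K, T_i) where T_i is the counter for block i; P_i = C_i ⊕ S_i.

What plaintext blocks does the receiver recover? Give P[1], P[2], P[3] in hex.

P[1] = 0xDB, P[2] = 0xF5, P[3] = 0x31

Only C[1] changed, to 0x94. In CTR, a change in C_i flips the same bit in P_i only; the keystream is unaffected. Decrypting the received ciphertext:
P[1]: T = 0xF3, S = E(K, T) = 0x4F; 0x94 ⊕ 0x4F = 0xDB.
P[2]: T = 0xF4, S = E(K, T) = 0x50; 0xA5 ⊕ 0x50 = 0xF5.
P[3]: T = 0xF5, S = E(K, T) = 0x51; 0x60 ⊕ 0x51 = 0x31.
Blocks that differ from the original plaintext: P[1].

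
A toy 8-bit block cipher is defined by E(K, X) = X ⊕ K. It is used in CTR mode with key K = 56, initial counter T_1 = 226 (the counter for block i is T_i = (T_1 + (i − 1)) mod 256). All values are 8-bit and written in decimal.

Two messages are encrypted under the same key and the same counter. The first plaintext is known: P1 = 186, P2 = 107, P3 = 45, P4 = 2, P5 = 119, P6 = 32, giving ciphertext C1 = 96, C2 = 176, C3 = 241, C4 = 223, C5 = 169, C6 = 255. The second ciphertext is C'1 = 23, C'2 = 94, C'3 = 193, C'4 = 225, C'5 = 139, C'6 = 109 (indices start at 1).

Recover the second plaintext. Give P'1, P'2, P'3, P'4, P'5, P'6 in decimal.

P'1 = 205, P'2 = 133, P'3 = 29, P'4 = 60, P'5 = 85, P'6 = 178

In CTR with a reused counter, both messages share the same keystream S_i, so C_i ⊕ C'_i = P_i ⊕ P'_i and thus P'_i = P_i ⊕ C_i ⊕ C'_i.
P'1: 186 ⊕ 96 ⊕ 23 = 205.
P'2: 107 ⊕ 176 ⊕ 94 = 133.
P'3: 45 ⊕ 241 ⊕ 193 = 29.
P'4: 2 ⊕ 223 ⊕ 225 = 60.
P'5: 119 ⊕ 169 ⊕ 139 = 85.
P'6: 32 ⊕ 255 ⊕ 109 = 178.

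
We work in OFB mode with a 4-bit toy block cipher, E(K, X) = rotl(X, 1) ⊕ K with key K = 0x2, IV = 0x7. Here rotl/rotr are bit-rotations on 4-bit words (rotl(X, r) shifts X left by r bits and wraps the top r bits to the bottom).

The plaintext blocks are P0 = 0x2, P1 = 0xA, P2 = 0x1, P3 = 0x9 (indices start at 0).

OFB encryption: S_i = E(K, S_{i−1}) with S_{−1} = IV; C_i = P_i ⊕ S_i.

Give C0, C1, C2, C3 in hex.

C0 = 0xE, C1 = 0x1, C2 = 0x4, C3 = 0x1

C0: S = E(K, 0x7) = 0xC; 0x2 ⊕ 0xC = 0xE.
C1: S = E(K, 0xC) = 0xB; 0xA ⊕ 0xB = 0x1.
C2: S = E(K, 0xB) = 0x5; 0x1 ⊕ 0x5 = 0x4.
C3: S = E(K, 0x5) = 0x8; 0x9 ⊕ 0x8 = 0x1.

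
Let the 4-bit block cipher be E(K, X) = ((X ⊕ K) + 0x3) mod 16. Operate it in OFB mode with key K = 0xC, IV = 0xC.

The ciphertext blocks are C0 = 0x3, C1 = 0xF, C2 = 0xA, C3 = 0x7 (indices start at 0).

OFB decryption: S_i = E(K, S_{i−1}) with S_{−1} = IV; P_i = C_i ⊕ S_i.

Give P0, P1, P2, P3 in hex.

P0: S = E(K, 0xC) = 0x3; 0x3 ⊕ 0x3 = 0x0.
P1: S = E(K, 0x3) = 0x2; 0xF ⊕ 0x2 = 0xD.
P2: S = E(K, 0x2) = 0x1; 0xA ⊕ 0x1 = 0xB.
P3: S = E(K, 0x1) = 0x0; 0x7 ⊕ 0x0 = 0x7.

P0 = 0x0, P1 = 0xD, P2 = 0xB, P3 = 0x7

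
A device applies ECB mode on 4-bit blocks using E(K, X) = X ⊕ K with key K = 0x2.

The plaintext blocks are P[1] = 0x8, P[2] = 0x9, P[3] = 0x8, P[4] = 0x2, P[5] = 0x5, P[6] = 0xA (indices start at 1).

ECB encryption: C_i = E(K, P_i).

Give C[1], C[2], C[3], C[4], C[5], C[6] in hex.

C[1]: E(K, 0x8) = 0xA.
C[2]: E(K, 0x9) = 0xB.
C[3]: E(K, 0x8) = 0xA.
C[4]: E(K, 0x2) = 0x0.
C[5]: E(K, 0x5) = 0x7.
C[6]: E(K, 0xA) = 0x8.

C[1] = 0xA, C[2] = 0xB, C[3] = 0xA, C[4] = 0x0, C[5] = 0x7, C[6] = 0x8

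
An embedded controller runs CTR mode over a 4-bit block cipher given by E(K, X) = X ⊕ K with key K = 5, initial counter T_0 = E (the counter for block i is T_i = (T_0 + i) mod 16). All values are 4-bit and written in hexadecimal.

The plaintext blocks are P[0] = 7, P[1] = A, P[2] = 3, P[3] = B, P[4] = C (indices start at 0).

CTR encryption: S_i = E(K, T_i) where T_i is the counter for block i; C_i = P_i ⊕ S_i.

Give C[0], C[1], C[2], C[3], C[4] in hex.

C[0] = C, C[1] = 0, C[2] = 6, C[3] = F, C[4] = B

C[0]: T = E, S = E(K, T) = B; 7 ⊕ B = C.
C[1]: T = F, S = E(K, T) = A; A ⊕ A = 0.
C[2]: T = 0, S = E(K, T) = 5; 3 ⊕ 5 = 6.
C[3]: T = 1, S = E(K, T) = 4; B ⊕ 4 = F.
C[4]: T = 2, S = E(K, T) = 7; C ⊕ 7 = B.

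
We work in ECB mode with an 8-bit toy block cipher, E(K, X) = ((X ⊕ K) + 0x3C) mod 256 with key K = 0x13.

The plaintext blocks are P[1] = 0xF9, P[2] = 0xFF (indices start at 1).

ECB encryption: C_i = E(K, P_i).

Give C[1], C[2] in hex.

C[1] = 0x26, C[2] = 0x28

C[1]: E(K, 0xF9) = 0x26.
C[2]: E(K, 0xFF) = 0x28.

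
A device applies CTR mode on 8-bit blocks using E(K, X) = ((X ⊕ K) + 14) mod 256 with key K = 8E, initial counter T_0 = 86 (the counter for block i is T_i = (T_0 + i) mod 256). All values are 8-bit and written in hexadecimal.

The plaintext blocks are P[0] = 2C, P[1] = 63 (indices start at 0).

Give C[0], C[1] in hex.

CTR encryption: S_i = E(K, T_i) where T_i is the counter for block i; C_i = P_i ⊕ S_i.
C[0]: T = 86, S = E(K, T) = 1C; 2C ⊕ 1C = 30.
C[1]: T = 87, S = E(K, T) = 1D; 63 ⊕ 1D = 7E.

C[0] = 30, C[1] = 7E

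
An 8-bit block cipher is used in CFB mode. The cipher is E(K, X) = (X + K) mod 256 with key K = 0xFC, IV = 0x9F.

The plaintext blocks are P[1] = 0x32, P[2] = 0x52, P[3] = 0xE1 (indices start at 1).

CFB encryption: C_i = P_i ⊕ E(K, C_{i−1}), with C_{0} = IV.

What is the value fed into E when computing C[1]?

0x9F

C[1]: E(K, 0x9F) = 0x9B; 0x32 ⊕ 0x9B = 0xA9.
So the input to E for block [1] is 0x9F.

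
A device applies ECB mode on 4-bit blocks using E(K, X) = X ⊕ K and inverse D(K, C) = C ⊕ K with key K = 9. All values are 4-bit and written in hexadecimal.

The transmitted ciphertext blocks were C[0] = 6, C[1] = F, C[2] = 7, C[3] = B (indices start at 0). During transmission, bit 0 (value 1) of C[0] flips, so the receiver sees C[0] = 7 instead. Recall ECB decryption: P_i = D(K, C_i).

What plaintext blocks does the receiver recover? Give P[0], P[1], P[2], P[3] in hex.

Only C[0] changed, to 7. In ECB, a change in C_i affects only P_i. Decrypting the received ciphertext:
P[0]: D(K, 7) = E.
P[1]: D(K, F) = 6.
P[2]: D(K, 7) = E.
P[3]: D(K, B) = 2.
Blocks that differ from the original plaintext: P[0].

P[0] = E, P[1] = 6, P[2] = E, P[3] = 2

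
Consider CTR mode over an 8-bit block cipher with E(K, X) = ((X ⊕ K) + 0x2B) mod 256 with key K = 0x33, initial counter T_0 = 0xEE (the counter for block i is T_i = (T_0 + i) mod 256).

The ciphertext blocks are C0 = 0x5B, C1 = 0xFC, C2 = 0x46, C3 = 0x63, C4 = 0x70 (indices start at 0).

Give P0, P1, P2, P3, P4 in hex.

CTR decryption: S_i = E(K, T_i) where T_i is the counter for block i; P_i = C_i ⊕ S_i.
P0: T = 0xEE, S = E(K, T) = 0x08; 0x5B ⊕ 0x08 = 0x53.
P1: T = 0xEF, S = E(K, T) = 0x07; 0xFC ⊕ 0x07 = 0xFB.
P2: T = 0xF0, S = E(K, T) = 0xEE; 0x46 ⊕ 0xEE = 0xA8.
P3: T = 0xF1, S = E(K, T) = 0xED; 0x63 ⊕ 0xED = 0x8E.
P4: T = 0xF2, S = E(K, T) = 0xEC; 0x70 ⊕ 0xEC = 0x9C.

P0 = 0x53, P1 = 0xFB, P2 = 0xA8, P3 = 0x8E, P4 = 0x9C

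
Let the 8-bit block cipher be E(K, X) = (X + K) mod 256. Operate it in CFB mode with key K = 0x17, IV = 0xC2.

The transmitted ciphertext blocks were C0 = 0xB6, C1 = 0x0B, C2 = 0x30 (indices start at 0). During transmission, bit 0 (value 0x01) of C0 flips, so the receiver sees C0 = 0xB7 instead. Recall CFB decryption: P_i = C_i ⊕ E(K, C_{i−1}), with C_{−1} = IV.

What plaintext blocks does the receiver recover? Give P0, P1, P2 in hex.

P0 = 0x6E, P1 = 0xC5, P2 = 0x12

Only C0 changed, to 0xB7. In CFB, a change in C_i flips the same bit in P_i and garbles P_{i+1}. Decrypting the received ciphertext:
P0: E(K, 0xC2) = 0xD9; 0xB7 ⊕ 0xD9 = 0x6E.
P1: E(K, 0xB7) = 0xCE; 0x0B ⊕ 0xCE = 0xC5.
P2: E(K, 0x0B) = 0x22; 0x30 ⊕ 0x22 = 0x12.
Blocks that differ from the original plaintext: P0, P1.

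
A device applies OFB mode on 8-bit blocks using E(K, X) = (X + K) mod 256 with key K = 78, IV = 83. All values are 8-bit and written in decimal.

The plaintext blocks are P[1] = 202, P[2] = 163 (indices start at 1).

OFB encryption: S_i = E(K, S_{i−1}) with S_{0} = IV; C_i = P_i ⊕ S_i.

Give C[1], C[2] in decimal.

C[1] = 107, C[2] = 76

C[1]: S = E(K, 83) = 161; 202 ⊕ 161 = 107.
C[2]: S = E(K, 161) = 239; 163 ⊕ 239 = 76.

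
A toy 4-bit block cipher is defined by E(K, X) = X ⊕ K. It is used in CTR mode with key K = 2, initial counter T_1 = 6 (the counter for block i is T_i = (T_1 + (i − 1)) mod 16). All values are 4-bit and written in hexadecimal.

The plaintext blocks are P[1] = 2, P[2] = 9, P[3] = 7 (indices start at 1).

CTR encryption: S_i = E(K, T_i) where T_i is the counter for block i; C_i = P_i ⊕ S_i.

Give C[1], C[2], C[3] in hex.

C[1]: T = 6, S = E(K, T) = 4; 2 ⊕ 4 = 6.
C[2]: T = 7, S = E(K, T) = 5; 9 ⊕ 5 = C.
C[3]: T = 8, S = E(K, T) = A; 7 ⊕ A = D.

C[1] = 6, C[2] = C, C[3] = D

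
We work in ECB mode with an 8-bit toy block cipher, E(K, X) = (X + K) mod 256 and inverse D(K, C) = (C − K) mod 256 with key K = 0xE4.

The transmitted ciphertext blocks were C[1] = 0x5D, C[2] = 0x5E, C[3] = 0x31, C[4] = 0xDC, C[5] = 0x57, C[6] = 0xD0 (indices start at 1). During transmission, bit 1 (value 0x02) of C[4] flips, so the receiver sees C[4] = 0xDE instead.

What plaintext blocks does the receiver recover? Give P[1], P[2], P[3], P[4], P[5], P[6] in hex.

ECB decryption: P_i = D(K, C_i).
Only C[4] changed, to 0xDE. In ECB, a change in C_i affects only P_i. Decrypting the received ciphertext:
P[1]: D(K, 0x5D) = 0x79.
P[2]: D(K, 0x5E) = 0x7A.
P[3]: D(K, 0x31) = 0x4D.
P[4]: D(K, 0xDE) = 0xFA.
P[5]: D(K, 0x57) = 0x73.
P[6]: D(K, 0xD0) = 0xEC.
Blocks that differ from the original plaintext: P[4].

P[1] = 0x79, P[2] = 0x7A, P[3] = 0x4D, P[4] = 0xFA, P[5] = 0x73, P[6] = 0xEC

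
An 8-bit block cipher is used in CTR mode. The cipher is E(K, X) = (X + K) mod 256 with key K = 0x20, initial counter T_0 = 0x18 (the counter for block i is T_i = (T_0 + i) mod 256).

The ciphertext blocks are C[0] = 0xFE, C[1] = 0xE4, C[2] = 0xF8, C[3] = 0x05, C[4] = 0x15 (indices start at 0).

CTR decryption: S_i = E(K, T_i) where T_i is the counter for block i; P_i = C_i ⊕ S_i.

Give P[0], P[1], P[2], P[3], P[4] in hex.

P[0]: T = 0x18, S = E(K, T) = 0x38; 0xFE ⊕ 0x38 = 0xC6.
P[1]: T = 0x19, S = E(K, T) = 0x39; 0xE4 ⊕ 0x39 = 0xDD.
P[2]: T = 0x1A, S = E(K, T) = 0x3A; 0xF8 ⊕ 0x3A = 0xC2.
P[3]: T = 0x1B, S = E(K, T) = 0x3B; 0x05 ⊕ 0x3B = 0x3E.
P[4]: T = 0x1C, S = E(K, T) = 0x3C; 0x15 ⊕ 0x3C = 0x29.

P[0] = 0xC6, P[1] = 0xDD, P[2] = 0xC2, P[3] = 0x3E, P[4] = 0x29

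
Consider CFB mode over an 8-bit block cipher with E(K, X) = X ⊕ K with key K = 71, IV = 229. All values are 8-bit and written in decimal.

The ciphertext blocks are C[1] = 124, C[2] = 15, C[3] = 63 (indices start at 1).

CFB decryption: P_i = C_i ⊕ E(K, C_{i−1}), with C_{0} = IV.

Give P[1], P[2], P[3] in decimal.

P[1]: E(K, 229) = 162; 124 ⊕ 162 = 222.
P[2]: E(K, 124) = 59; 15 ⊕ 59 = 52.
P[3]: E(K, 15) = 72; 63 ⊕ 72 = 119.

P[1] = 222, P[2] = 52, P[3] = 119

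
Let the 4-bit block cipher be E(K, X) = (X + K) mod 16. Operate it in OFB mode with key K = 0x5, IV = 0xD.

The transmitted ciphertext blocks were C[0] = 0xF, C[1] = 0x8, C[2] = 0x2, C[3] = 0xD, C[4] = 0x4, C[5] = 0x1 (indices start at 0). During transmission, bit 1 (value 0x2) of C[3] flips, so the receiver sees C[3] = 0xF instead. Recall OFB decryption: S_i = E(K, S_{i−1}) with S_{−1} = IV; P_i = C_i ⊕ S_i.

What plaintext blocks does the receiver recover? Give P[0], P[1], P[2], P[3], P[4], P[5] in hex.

P[0] = 0xD, P[1] = 0xF, P[2] = 0xE, P[3] = 0xE, P[4] = 0x2, P[5] = 0xA

Only C[3] changed, to 0xF. In OFB, a change in C_i flips the same bit in P_i only; the keystream is unaffected. Decrypting the received ciphertext:
P[0]: S = E(K, 0xD) = 0x2; 0xF ⊕ 0x2 = 0xD.
P[1]: S = E(K, 0x2) = 0x7; 0x8 ⊕ 0x7 = 0xF.
P[2]: S = E(K, 0x7) = 0xC; 0x2 ⊕ 0xC = 0xE.
P[3]: S = E(K, 0xC) = 0x1; 0xF ⊕ 0x1 = 0xE.
P[4]: S = E(K, 0x1) = 0x6; 0x4 ⊕ 0x6 = 0x2.
P[5]: S = E(K, 0x6) = 0xB; 0x1 ⊕ 0xB = 0xA.
Blocks that differ from the original plaintext: P[3].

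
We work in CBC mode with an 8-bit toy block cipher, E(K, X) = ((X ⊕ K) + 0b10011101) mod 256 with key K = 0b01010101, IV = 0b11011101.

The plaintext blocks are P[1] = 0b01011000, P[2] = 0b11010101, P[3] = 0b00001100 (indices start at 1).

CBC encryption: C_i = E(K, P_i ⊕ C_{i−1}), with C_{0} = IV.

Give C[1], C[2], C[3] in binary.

C[1]: P[1] ⊕ 0b11011101 = 0b10000101; E(K, 0b10000101) = 0b01101101.
C[2]: P[2] ⊕ 0b01101101 = 0b10111000; E(K, 0b10111000) = 0b10001010.
C[3]: P[3] ⊕ 0b10001010 = 0b10000110; E(K, 0b10000110) = 0b01110000.

C[1] = 0b01101101, C[2] = 0b10001010, C[3] = 0b01110000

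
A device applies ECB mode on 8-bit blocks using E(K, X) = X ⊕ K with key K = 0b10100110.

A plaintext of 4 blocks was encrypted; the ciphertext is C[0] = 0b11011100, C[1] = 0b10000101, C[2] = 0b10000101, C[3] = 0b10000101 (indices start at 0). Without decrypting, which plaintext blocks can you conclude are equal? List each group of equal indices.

ECB encrypts each block independently with the same key, so equal ciphertext blocks imply equal plaintext blocks.
C[1] = C[2] = C[3] = 0b10000101, so P[1] = P[2] = P[3].

P[1] = P[2] = P[3]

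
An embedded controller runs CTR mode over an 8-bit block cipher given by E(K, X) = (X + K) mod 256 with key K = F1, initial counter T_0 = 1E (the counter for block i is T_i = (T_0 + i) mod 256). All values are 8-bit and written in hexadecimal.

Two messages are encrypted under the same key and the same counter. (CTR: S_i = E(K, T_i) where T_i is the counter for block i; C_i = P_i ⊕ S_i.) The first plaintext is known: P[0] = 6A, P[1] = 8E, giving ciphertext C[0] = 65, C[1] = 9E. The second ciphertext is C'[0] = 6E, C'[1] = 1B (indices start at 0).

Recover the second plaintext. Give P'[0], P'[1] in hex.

P'[0] = 61, P'[1] = 0B

In CTR with a reused counter, both messages share the same keystream S_i, so C_i ⊕ C'_i = P_i ⊕ P'_i and thus P'_i = P_i ⊕ C_i ⊕ C'_i.
P'[0]: 6A ⊕ 65 ⊕ 6E = 61.
P'[1]: 8E ⊕ 9E ⊕ 1B = 0B.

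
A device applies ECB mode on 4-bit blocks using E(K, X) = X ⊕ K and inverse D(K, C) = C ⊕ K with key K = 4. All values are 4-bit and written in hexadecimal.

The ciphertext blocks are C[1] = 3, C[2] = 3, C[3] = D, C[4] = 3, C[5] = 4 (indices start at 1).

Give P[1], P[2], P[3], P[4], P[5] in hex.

ECB decryption: P_i = D(K, C_i).
P[1]: D(K, 3) = 7.
P[2]: D(K, 3) = 7.
P[3]: D(K, D) = 9.
P[4]: D(K, 3) = 7.
P[5]: D(K, 4) = 0.

P[1] = 7, P[2] = 7, P[3] = 9, P[4] = 7, P[5] = 0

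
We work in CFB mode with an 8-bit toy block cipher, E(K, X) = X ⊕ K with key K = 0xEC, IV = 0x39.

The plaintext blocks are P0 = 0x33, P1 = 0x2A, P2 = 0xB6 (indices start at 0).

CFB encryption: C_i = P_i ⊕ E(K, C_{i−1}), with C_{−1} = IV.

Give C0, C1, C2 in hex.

C0 = 0xE6, C1 = 0x20, C2 = 0x7A

C0: E(K, 0x39) = 0xD5; 0x33 ⊕ 0xD5 = 0xE6.
C1: E(K, 0xE6) = 0x0A; 0x2A ⊕ 0x0A = 0x20.
C2: E(K, 0x20) = 0xCC; 0xB6 ⊕ 0xCC = 0x7A.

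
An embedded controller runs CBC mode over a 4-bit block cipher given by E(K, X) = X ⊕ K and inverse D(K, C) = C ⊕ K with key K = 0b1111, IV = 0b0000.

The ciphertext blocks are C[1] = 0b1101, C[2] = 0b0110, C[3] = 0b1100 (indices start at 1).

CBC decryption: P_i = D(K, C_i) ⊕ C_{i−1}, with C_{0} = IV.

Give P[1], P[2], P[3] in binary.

P[1]: D(K, 0b1101) = 0b0010; 0b0010 ⊕ 0b0000 = 0b0010.
P[2]: D(K, 0b0110) = 0b1001; 0b1001 ⊕ 0b1101 = 0b0100.
P[3]: D(K, 0b1100) = 0b0011; 0b0011 ⊕ 0b0110 = 0b0101.

P[1] = 0b0010, P[2] = 0b0100, P[3] = 0b0101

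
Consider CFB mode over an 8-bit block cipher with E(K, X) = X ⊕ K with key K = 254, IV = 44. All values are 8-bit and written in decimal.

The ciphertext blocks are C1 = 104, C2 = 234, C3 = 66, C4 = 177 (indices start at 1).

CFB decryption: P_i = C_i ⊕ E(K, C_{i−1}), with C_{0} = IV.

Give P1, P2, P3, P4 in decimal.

P1: E(K, 44) = 210; 104 ⊕ 210 = 186.
P2: E(K, 104) = 150; 234 ⊕ 150 = 124.
P3: E(K, 234) = 20; 66 ⊕ 20 = 86.
P4: E(K, 66) = 188; 177 ⊕ 188 = 13.

P1 = 186, P2 = 124, P3 = 86, P4 = 13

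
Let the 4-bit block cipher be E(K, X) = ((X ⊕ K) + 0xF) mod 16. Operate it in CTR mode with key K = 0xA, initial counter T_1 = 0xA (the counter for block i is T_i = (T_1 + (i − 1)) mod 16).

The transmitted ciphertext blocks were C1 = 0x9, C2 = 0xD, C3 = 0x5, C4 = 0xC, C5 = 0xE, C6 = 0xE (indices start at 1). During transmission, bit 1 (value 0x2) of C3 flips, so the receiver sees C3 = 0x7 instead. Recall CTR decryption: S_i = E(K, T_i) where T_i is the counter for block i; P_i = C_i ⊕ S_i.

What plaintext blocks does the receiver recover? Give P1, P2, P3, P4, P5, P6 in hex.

Only C3 changed, to 0x7. In CTR, a change in C_i flips the same bit in P_i only; the keystream is unaffected. Decrypting the received ciphertext:
P1: T = 0xA, S = E(K, T) = 0xF; 0x9 ⊕ 0xF = 0x6.
P2: T = 0xB, S = E(K, T) = 0x0; 0xD ⊕ 0x0 = 0xD.
P3: T = 0xC, S = E(K, T) = 0x5; 0x7 ⊕ 0x5 = 0x2.
P4: T = 0xD, S = E(K, T) = 0x6; 0xC ⊕ 0x6 = 0xA.
P5: T = 0xE, S = E(K, T) = 0x3; 0xE ⊕ 0x3 = 0xD.
P6: T = 0xF, S = E(K, T) = 0x4; 0xE ⊕ 0x4 = 0xA.
Blocks that differ from the original plaintext: P3.

P1 = 0x6, P2 = 0xD, P3 = 0x2, P4 = 0xA, P5 = 0xD, P6 = 0xA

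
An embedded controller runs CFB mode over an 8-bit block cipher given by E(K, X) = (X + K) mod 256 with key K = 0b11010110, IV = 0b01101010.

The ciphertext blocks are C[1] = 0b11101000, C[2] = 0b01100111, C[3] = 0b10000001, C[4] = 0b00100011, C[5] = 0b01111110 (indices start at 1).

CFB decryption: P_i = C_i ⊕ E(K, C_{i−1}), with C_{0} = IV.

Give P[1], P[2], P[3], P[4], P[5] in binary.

P[1] = 0b10101000, P[2] = 0b11011001, P[3] = 0b10111100, P[4] = 0b01110100, P[5] = 0b10000111

P[1]: E(K, 0b01101010) = 0b01000000; 0b11101000 ⊕ 0b01000000 = 0b10101000.
P[2]: E(K, 0b11101000) = 0b10111110; 0b01100111 ⊕ 0b10111110 = 0b11011001.
P[3]: E(K, 0b01100111) = 0b00111101; 0b10000001 ⊕ 0b00111101 = 0b10111100.
P[4]: E(K, 0b10000001) = 0b01010111; 0b00100011 ⊕ 0b01010111 = 0b01110100.
P[5]: E(K, 0b00100011) = 0b11111001; 0b01111110 ⊕ 0b11111001 = 0b10000111.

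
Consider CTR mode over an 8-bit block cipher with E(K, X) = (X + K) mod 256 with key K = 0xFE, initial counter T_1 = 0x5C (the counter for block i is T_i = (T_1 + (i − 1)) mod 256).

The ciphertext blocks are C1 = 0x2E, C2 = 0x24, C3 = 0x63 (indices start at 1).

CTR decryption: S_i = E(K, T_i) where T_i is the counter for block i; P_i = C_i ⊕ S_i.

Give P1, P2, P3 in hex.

P1: T = 0x5C, S = E(K, T) = 0x5A; 0x2E ⊕ 0x5A = 0x74.
P2: T = 0x5D, S = E(K, T) = 0x5B; 0x24 ⊕ 0x5B = 0x7F.
P3: T = 0x5E, S = E(K, T) = 0x5C; 0x63 ⊕ 0x5C = 0x3F.

P1 = 0x74, P2 = 0x7F, P3 = 0x3F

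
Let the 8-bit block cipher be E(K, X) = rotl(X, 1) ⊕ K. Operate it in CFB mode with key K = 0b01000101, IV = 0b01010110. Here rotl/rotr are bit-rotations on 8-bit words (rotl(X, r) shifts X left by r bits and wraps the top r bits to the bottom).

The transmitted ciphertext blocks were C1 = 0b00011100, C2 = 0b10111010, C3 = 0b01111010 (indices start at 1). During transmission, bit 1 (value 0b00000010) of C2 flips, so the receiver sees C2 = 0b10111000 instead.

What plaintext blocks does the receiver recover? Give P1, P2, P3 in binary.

P1 = 0b11110101, P2 = 0b11000101, P3 = 0b01001110

CFB decryption: P_i = C_i ⊕ E(K, C_{i−1}), with C_{0} = IV.
Only C2 changed, to 0b10111000. In CFB, a change in C_i flips the same bit in P_i and garbles P_{i+1}. Decrypting the received ciphertext:
P1: E(K, 0b01010110) = 0b11101001; 0b00011100 ⊕ 0b11101001 = 0b11110101.
P2: E(K, 0b00011100) = 0b01111101; 0b10111000 ⊕ 0b01111101 = 0b11000101.
P3: E(K, 0b10111000) = 0b00110100; 0b01111010 ⊕ 0b00110100 = 0b01001110.
Blocks that differ from the original plaintext: P2, P3.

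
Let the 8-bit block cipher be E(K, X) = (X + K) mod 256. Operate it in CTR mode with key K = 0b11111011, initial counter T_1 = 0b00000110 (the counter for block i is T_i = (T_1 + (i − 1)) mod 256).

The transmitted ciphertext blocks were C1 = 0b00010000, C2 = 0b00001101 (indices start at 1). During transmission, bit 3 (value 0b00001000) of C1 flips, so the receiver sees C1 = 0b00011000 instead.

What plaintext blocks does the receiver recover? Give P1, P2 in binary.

CTR decryption: S_i = E(K, T_i) where T_i is the counter for block i; P_i = C_i ⊕ S_i.
Only C1 changed, to 0b00011000. In CTR, a change in C_i flips the same bit in P_i only; the keystream is unaffected. Decrypting the received ciphertext:
P1: T = 0b00000110, S = E(K, T) = 0b00000001; 0b00011000 ⊕ 0b00000001 = 0b00011001.
P2: T = 0b00000111, S = E(K, T) = 0b00000010; 0b00001101 ⊕ 0b00000010 = 0b00001111.
Blocks that differ from the original plaintext: P1.

P1 = 0b00011001, P2 = 0b00001111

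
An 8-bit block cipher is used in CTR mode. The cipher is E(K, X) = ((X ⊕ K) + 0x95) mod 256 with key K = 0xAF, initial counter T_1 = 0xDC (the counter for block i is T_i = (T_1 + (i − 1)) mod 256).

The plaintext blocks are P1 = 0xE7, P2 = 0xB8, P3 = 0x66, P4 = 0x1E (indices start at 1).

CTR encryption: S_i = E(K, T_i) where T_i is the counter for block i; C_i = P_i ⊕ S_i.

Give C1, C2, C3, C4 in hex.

C1: T = 0xDC, S = E(K, T) = 0x08; 0xE7 ⊕ 0x08 = 0xEF.
C2: T = 0xDD, S = E(K, T) = 0x07; 0xB8 ⊕ 0x07 = 0xBF.
C3: T = 0xDE, S = E(K, T) = 0x06; 0x66 ⊕ 0x06 = 0x60.
C4: T = 0xDF, S = E(K, T) = 0x05; 0x1E ⊕ 0x05 = 0x1B.

C1 = 0xEF, C2 = 0xBF, C3 = 0x60, C4 = 0x1B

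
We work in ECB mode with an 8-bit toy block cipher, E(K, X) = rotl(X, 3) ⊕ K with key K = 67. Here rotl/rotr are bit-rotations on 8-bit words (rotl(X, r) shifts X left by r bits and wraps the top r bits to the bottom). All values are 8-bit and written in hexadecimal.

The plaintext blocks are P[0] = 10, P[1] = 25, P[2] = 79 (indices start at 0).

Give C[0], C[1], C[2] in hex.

C[0] = E7, C[1] = 4E, C[2] = AC

ECB encryption: C_i = E(K, P_i).
C[0]: E(K, 10) = E7.
C[1]: E(K, 25) = 4E.
C[2]: E(K, 79) = AC.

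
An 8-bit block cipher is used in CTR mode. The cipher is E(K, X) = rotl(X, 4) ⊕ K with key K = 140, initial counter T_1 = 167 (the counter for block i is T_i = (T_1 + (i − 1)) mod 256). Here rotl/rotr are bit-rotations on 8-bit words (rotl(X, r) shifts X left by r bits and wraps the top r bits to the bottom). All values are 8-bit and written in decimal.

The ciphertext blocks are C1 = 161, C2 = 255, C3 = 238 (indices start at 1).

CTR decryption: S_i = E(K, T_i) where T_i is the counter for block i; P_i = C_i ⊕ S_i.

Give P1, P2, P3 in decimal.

P1 = 87, P2 = 249, P3 = 248

P1: T = 167, S = E(K, T) = 246; 161 ⊕ 246 = 87.
P2: T = 168, S = E(K, T) = 6; 255 ⊕ 6 = 249.
P3: T = 169, S = E(K, T) = 22; 238 ⊕ 22 = 248.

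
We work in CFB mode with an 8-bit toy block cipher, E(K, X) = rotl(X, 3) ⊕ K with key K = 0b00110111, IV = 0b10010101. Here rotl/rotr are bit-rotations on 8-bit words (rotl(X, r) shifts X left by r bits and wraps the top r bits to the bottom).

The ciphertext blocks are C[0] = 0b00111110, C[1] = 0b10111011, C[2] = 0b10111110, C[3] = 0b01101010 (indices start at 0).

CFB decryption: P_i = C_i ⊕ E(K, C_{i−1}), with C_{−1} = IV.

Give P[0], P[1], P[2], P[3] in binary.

P[0] = 0b10100101, P[1] = 0b01111101, P[2] = 0b01010100, P[3] = 0b10101000

P[0]: E(K, 0b10010101) = 0b10011011; 0b00111110 ⊕ 0b10011011 = 0b10100101.
P[1]: E(K, 0b00111110) = 0b11000110; 0b10111011 ⊕ 0b11000110 = 0b01111101.
P[2]: E(K, 0b10111011) = 0b11101010; 0b10111110 ⊕ 0b11101010 = 0b01010100.
P[3]: E(K, 0b10111110) = 0b11000010; 0b01101010 ⊕ 0b11000010 = 0b10101000.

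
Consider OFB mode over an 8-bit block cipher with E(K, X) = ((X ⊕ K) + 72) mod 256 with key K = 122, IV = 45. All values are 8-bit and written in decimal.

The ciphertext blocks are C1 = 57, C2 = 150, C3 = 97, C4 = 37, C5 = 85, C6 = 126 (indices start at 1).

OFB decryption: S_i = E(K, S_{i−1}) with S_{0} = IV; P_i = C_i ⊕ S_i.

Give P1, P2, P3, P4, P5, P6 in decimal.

P1 = 166, P2 = 187, P3 = 254, P4 = 8, P5 = 202, P6 = 83

P1: S = E(K, 45) = 159; 57 ⊕ 159 = 166.
P2: S = E(K, 159) = 45; 150 ⊕ 45 = 187.
P3: S = E(K, 45) = 159; 97 ⊕ 159 = 254.
P4: S = E(K, 159) = 45; 37 ⊕ 45 = 8.
P5: S = E(K, 45) = 159; 85 ⊕ 159 = 202.
P6: S = E(K, 159) = 45; 126 ⊕ 45 = 83.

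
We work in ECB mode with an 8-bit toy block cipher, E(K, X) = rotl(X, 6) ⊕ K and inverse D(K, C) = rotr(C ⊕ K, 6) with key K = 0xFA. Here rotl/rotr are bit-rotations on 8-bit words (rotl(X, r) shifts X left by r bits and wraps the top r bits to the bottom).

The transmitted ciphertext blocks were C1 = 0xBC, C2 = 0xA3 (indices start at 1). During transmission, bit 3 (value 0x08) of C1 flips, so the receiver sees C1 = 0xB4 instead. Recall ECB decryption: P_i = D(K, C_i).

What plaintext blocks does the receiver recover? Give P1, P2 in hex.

Only C1 changed, to 0xB4. In ECB, a change in C_i affects only P_i. Decrypting the received ciphertext:
P1: D(K, 0xB4) = 0x39.
P2: D(K, 0xA3) = 0x65.
Blocks that differ from the original plaintext: P1.

P1 = 0x39, P2 = 0x65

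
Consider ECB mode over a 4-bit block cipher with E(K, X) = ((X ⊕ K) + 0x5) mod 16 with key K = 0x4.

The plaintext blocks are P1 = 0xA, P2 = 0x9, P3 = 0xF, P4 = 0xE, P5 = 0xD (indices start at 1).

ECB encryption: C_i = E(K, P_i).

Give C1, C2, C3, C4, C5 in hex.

C1 = 0x3, C2 = 0x2, C3 = 0x0, C4 = 0xF, C5 = 0xE

C1: E(K, 0xA) = 0x3.
C2: E(K, 0x9) = 0x2.
C3: E(K, 0xF) = 0x0.
C4: E(K, 0xE) = 0xF.
C5: E(K, 0xD) = 0xE.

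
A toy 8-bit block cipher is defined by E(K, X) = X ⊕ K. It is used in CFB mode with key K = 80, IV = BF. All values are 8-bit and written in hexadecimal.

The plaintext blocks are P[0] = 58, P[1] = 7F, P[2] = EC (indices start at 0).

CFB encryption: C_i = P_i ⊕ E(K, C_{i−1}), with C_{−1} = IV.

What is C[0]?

C[0] = 67

C[0]: E(K, BF) = 3F; 58 ⊕ 3F = 67.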